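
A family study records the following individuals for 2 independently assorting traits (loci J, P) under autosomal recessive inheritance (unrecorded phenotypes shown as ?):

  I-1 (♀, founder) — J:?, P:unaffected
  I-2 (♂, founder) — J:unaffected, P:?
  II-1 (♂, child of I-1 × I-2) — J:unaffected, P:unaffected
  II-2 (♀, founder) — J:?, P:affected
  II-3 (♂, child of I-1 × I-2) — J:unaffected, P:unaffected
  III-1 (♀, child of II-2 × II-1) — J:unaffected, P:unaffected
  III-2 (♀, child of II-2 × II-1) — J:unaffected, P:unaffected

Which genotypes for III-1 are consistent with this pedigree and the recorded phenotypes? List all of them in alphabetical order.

III-1 ∈ {JJ Pp, Jj Pp}

J/I-1 ? ·: JJ|Jj|jj
J/I-2 un ·: JJ|Jj
J/II-1 un I-1×I-2: JJ|Jj
J/II-2 ? ·: JJ|Jj|jj
J/II-3 un I-1×I-2: JJ|Jj
J/III-1 un II-2×II-1: JJ|Jj
J/III-2 un II-2×II-1: JJ|Jj
⇒ J over [I-1,I-2,II-1,II-2,II-3,III-1,III-2]: 114 consistent
P/I-1 un ·: PP|Pp
P/I-2 ? ·: PP|Pp|pp
P/II-1 un I-1×I-2: PP|Pp
P/II-2 aff ·: pp
P/II-3 un I-1×I-2: PP|Pp
P/III-1 un II-2×II-1: Pp
P/III-2 un II-2×II-1: Pp
⇒ P over [I-1,I-2,II-1,II-2,II-3,III-1,III-2]: 15 consistent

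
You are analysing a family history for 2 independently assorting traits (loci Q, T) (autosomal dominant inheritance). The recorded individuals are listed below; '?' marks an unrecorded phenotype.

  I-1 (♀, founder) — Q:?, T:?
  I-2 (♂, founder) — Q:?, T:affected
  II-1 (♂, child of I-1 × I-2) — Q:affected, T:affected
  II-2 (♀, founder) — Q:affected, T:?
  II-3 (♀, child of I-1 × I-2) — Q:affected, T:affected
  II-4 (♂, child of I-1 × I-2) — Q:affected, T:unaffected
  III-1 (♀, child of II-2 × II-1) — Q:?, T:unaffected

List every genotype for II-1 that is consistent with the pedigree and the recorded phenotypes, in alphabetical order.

Q/I-1 ? ·: qq|Qq|QQ
Q/I-2 ? ·: qq|Qq|QQ
Q/II-1 aff I-1×I-2: Qq|QQ
Q/II-2 aff ·: Qq|QQ
Q/II-3 aff I-1×I-2: Qq|QQ
Q/II-4 aff I-1×I-2: Qq|QQ
Q/III-1 ? II-2×II-1: qq|Qq|QQ
⇒ Q over [I-1,I-2,II-1,II-2,II-3,II-4,III-1]: 119 consistent
T/I-1 ? ·: tt|Tt
T/I-2 aff ·: Tt
T/II-1 aff I-1×I-2: Tt
T/II-2 ? ·: tt|Tt
T/II-3 aff I-1×I-2: Tt|TT
T/II-4 un I-1×I-2: tt
T/III-1 un II-2×II-1: tt
⇒ T over [I-1,I-2,II-1,II-2,II-3,II-4,III-1]: 6 consistent

II-1 ∈ {QQ Tt, Qq Tt}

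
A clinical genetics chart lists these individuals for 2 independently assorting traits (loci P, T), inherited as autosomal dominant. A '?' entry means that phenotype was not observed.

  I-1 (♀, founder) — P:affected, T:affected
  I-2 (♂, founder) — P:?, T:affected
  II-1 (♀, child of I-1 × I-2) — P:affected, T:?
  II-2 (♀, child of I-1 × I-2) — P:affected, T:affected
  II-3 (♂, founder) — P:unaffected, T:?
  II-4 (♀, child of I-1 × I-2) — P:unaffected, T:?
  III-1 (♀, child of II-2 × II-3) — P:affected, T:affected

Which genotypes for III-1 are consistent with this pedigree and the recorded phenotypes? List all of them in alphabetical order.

P/I-1 aff ·: Pp
P/I-2 ? ·: pp|Pp
P/II-1 aff I-1×I-2: Pp|PP
P/II-2 aff I-1×I-2: Pp|PP
P/II-3 un ·: pp
P/II-4 un I-1×I-2: pp
P/III-1 aff II-2×II-3: Pp
⇒ P over [I-1,I-2,II-1,II-2,II-3,II-4,III-1]: 5 consistent
T/I-1 aff ·: Tt|TT
T/I-2 aff ·: Tt|TT
T/II-1 ? I-1×I-2: tt|Tt|TT
T/II-2 aff I-1×I-2: Tt|TT
T/II-3 ? ·: tt|Tt|TT
T/II-4 ? I-1×I-2: tt|Tt|TT
T/III-1 aff II-2×II-3: Tt|TT
⇒ T over [I-1,I-2,II-1,II-2,II-3,II-4,III-1]: 157 consistent

III-1 ∈ {Pp TT, Pp Tt}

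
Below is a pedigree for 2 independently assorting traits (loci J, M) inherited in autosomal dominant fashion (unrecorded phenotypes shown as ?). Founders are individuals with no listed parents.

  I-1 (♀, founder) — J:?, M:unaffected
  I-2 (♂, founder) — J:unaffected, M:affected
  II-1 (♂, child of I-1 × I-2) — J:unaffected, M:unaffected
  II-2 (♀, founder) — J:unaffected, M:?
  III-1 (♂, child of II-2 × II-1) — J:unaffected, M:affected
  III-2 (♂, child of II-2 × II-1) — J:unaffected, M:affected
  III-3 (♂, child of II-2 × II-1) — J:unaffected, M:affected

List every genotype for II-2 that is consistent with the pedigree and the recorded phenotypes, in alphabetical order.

J/I-1 ? ·: jj|Jj
J/I-2 un ·: jj
J/II-1 un I-1×I-2: jj
J/II-2 un ·: jj
J/III-1 un II-2×II-1: jj
J/III-2 un II-2×II-1: jj
J/III-3 un II-2×II-1: jj
⇒ J over [I-1,I-2,II-1,II-2,III-1,III-2,III-3]: 2 consistent
M/I-1 un ·: mm
M/I-2 aff ·: Mm
M/II-1 un I-1×I-2: mm
M/II-2 ? ·: Mm|MM
M/III-1 aff II-2×II-1: Mm
M/III-2 aff II-2×II-1: Mm
M/III-3 aff II-2×II-1: Mm
⇒ M over [I-1,I-2,II-1,II-2,III-1,III-2,III-3]: 2 consistent

II-2 ∈ {jj MM, jj Mm}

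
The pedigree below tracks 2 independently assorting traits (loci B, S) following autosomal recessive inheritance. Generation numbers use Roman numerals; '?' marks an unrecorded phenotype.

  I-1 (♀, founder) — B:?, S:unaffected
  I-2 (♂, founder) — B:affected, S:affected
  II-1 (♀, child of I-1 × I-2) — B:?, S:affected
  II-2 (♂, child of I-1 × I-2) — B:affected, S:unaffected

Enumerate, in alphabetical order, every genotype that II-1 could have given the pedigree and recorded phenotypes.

II-1 ∈ {Bb ss, bb ss}

B/I-1 ? ·: Bb|bb
B/I-2 aff ·: bb
B/II-1 ? I-1×I-2: Bb|bb
B/II-2 aff I-1×I-2: bb
⇒ B over [I-1,I-2,II-1,II-2]: 3 consistent
S/I-1 un ·: Ss
S/I-2 aff ·: ss
S/II-1 aff I-1×I-2: ss
S/II-2 un I-1×I-2: Ss
⇒ S over [I-1,I-2,II-1,II-2]: 1 consistent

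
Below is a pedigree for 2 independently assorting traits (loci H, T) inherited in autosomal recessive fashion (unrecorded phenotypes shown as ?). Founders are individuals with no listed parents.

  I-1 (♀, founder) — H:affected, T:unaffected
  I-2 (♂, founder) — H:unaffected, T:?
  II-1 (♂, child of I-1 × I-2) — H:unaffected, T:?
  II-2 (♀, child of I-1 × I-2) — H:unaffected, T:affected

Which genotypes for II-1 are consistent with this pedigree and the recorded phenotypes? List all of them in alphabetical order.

II-1 ∈ {Hh TT, Hh Tt, Hh tt}

H/I-1 aff ·: hh
H/I-2 un ·: HH|Hh
H/II-1 un I-1×I-2: Hh
H/II-2 un I-1×I-2: Hh
⇒ H over [I-1,I-2,II-1,II-2]: 2 consistent
T/I-1 un ·: Tt
T/I-2 ? ·: Tt|tt
T/II-1 ? I-1×I-2: TT|Tt|tt
T/II-2 aff I-1×I-2: tt
⇒ T over [I-1,I-2,II-1,II-2]: 5 consistent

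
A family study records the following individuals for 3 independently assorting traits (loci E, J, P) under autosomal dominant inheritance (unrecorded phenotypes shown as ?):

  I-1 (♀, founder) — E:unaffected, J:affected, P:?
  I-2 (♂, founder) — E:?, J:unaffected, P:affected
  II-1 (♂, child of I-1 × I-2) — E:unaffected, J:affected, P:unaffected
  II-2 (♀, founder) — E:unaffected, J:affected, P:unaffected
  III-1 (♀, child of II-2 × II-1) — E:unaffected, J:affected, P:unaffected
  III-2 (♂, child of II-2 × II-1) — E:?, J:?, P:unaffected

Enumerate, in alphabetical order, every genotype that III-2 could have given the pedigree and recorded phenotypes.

E/I-1 un ·: ee
E/I-2 ? ·: ee|Ee
E/II-1 un I-1×I-2: ee
E/II-2 un ·: ee
E/III-1 un II-2×II-1: ee
E/III-2 ? II-2×II-1: ee
⇒ E over [I-1,I-2,II-1,II-2,III-1,III-2]: 2 consistent
J/I-1 aff ·: Jj|JJ
J/I-2 un ·: jj
J/II-1 aff I-1×I-2: Jj
J/II-2 aff ·: Jj|JJ
J/III-1 aff II-2×II-1: Jj|JJ
J/III-2 ? II-2×II-1: jj|Jj|JJ
⇒ J over [I-1,I-2,II-1,II-2,III-1,III-2]: 20 consistent
P/I-1 ? ·: pp|Pp
P/I-2 aff ·: Pp
P/II-1 un I-1×I-2: pp
P/II-2 un ·: pp
P/III-1 un II-2×II-1: pp
P/III-2 un II-2×II-1: pp
⇒ P over [I-1,I-2,II-1,II-2,III-1,III-2]: 2 consistent

III-2 ∈ {ee JJ pp, ee Jj pp, ee jj pp}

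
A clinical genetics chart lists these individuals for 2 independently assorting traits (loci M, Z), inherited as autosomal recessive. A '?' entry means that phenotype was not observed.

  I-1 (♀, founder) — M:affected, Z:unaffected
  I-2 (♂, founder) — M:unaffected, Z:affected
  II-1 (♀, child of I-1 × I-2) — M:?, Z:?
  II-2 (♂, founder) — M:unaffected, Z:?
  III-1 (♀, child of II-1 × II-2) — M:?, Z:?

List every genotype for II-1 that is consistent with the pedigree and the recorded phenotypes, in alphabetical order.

M/I-1 aff ·: mm
M/I-2 un ·: MM|Mm
M/II-1 ? I-1×I-2: Mm|mm
M/II-2 un ·: MM|Mm
M/III-1 ? II-1×II-2: MM|Mm|mm
⇒ M over [I-1,I-2,II-1,II-2,III-1]: 13 consistent
Z/I-1 un ·: ZZ|Zz
Z/I-2 aff ·: zz
Z/II-1 ? I-1×I-2: Zz|zz
Z/II-2 ? ·: ZZ|Zz|zz
Z/III-1 ? II-1×II-2: ZZ|Zz|zz
⇒ Z over [I-1,I-2,II-1,II-2,III-1]: 18 consistent

II-1 ∈ {Mm Zz, Mm zz, mm Zz, mm zz}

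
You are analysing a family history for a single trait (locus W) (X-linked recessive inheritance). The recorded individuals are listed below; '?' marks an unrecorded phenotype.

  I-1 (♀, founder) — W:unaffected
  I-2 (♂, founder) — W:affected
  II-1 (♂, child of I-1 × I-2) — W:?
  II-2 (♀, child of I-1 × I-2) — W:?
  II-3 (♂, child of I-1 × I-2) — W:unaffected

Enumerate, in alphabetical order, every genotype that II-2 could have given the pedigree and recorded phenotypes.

II-2 ∈ {X^WX^w, X^wX^w}

W/I-1 un ·: X^WX^W|X^WX^w
W/I-2 aff ·: X^wY
W/II-1 ? I-1×I-2: X^WY|X^wY
W/II-2 ? I-1×I-2: X^WX^w|X^wX^w
W/II-3 un I-1×I-2: X^WY
⇒ W over [I-1,I-2,II-1,II-2,II-3]: 5 consistent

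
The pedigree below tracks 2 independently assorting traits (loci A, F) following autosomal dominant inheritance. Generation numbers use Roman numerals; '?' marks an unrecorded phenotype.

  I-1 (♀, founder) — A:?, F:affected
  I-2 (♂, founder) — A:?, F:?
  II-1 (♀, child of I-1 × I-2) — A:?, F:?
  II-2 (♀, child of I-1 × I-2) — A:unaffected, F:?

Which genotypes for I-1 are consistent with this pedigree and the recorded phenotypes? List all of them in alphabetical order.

A/I-1 ? ·: aa|Aa
A/I-2 ? ·: aa|Aa
A/II-1 ? I-1×I-2: aa|Aa|AA
A/II-2 un I-1×I-2: aa
⇒ A over [I-1,I-2,II-1,II-2]: 8 consistent
F/I-1 aff ·: Ff|FF
F/I-2 ? ·: ff|Ff|FF
F/II-1 ? I-1×I-2: ff|Ff|FF
F/II-2 ? I-1×I-2: ff|Ff|FF
⇒ F over [I-1,I-2,II-1,II-2]: 23 consistent

I-1 ∈ {Aa FF, Aa Ff, aa FF, aa Ff}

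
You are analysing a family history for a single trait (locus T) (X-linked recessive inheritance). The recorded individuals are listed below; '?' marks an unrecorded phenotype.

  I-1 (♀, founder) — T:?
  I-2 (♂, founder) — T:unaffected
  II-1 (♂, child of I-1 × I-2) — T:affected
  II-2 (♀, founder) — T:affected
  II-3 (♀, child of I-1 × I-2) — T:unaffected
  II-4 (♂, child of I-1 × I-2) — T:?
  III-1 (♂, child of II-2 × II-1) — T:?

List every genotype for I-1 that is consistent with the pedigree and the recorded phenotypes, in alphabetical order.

I-1 ∈ {X^TX^t, X^tX^t}

T/I-1 ? ·: X^TX^t|X^tX^t
T/I-2 un ·: X^TY
T/II-1 aff I-1×I-2: X^tY
T/II-2 aff ·: X^tX^t
T/II-3 un I-1×I-2: X^TX^T|X^TX^t
T/II-4 ? I-1×I-2: X^TY|X^tY
T/III-1 ? II-2×II-1: X^tY
⇒ T over [I-1,I-2,II-1,II-2,II-3,II-4,III-1]: 5 consistent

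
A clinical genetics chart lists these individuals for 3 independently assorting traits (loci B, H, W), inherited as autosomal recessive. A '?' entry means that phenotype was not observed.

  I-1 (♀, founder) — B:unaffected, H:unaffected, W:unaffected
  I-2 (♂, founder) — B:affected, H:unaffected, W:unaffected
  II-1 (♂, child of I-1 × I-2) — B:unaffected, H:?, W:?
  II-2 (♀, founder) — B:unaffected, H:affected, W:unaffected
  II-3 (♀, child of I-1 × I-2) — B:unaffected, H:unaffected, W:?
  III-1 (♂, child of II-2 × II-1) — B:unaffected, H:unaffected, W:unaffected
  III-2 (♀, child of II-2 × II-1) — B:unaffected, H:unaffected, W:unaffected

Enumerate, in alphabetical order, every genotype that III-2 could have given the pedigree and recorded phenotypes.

B/I-1 un ·: BB|Bb
B/I-2 aff ·: bb
B/II-1 un I-1×I-2: Bb
B/II-2 un ·: BB|Bb
B/II-3 un I-1×I-2: Bb
B/III-1 un II-2×II-1: BB|Bb
B/III-2 un II-2×II-1: BB|Bb
⇒ B over [I-1,I-2,II-1,II-2,II-3,III-1,III-2]: 16 consistent
H/I-1 un ·: HH|Hh
H/I-2 un ·: HH|Hh
H/II-1 ? I-1×I-2: HH|Hh
H/II-2 aff ·: hh
H/II-3 un I-1×I-2: HH|Hh
H/III-1 un II-2×II-1: Hh
H/III-2 un II-2×II-1: Hh
⇒ H over [I-1,I-2,II-1,II-2,II-3,III-1,III-2]: 13 consistent
W/I-1 un ·: WW|Ww
W/I-2 un ·: WW|Ww
W/II-1 ? I-1×I-2: WW|Ww|ww
W/II-2 un ·: WW|Ww
W/II-3 ? I-1×I-2: WW|Ww|ww
W/III-1 un II-2×II-1: WW|Ww
W/III-2 un II-2×II-1: WW|Ww
⇒ W over [I-1,I-2,II-1,II-2,II-3,III-1,III-2]: 102 consistent

III-2 ∈ {BB Hh WW, BB Hh Ww, Bb Hh WW, Bb Hh Ww}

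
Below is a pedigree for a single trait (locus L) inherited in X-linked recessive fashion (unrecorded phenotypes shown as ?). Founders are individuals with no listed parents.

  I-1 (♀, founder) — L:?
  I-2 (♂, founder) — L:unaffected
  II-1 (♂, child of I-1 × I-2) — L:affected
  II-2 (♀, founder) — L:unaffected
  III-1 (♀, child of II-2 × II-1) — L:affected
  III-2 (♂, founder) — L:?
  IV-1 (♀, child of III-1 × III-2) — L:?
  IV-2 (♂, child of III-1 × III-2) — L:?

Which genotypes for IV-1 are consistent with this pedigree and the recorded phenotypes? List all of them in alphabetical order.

L/I-1 ? ·: X^LX^l|X^lX^l
L/I-2 un ·: X^LY
L/II-1 aff I-1×I-2: X^lY
L/II-2 un ·: X^LX^l
L/III-1 aff II-2×II-1: X^lX^l
L/III-2 ? ·: X^LY|X^lY
L/IV-1 ? III-1×III-2: X^LX^l|X^lX^l
L/IV-2 ? III-1×III-2: X^lY
⇒ L over [I-1,I-2,II-1,II-2,III-1,III-2,IV-1,IV-2]: 4 consistent

IV-1 ∈ {X^LX^l, X^lX^l}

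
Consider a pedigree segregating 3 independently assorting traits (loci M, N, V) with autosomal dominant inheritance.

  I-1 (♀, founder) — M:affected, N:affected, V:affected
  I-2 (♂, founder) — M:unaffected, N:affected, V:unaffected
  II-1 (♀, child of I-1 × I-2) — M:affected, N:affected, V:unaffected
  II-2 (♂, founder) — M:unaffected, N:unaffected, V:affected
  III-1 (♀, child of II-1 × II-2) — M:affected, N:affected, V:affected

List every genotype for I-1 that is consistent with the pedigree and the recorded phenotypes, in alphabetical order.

M/I-1 aff ·: Mm|MM
M/I-2 un ·: mm
M/II-1 aff I-1×I-2: Mm
M/II-2 un ·: mm
M/III-1 aff II-1×II-2: Mm
⇒ M over [I-1,I-2,II-1,II-2,III-1]: 2 consistent
N/I-1 aff ·: Nn|NN
N/I-2 aff ·: Nn|NN
N/II-1 aff I-1×I-2: Nn|NN
N/II-2 un ·: nn
N/III-1 aff II-1×II-2: Nn
⇒ N over [I-1,I-2,II-1,II-2,III-1]: 7 consistent
V/I-1 aff ·: Vv
V/I-2 un ·: vv
V/II-1 un I-1×I-2: vv
V/II-2 aff ·: Vv|VV
V/III-1 aff II-1×II-2: Vv
⇒ V over [I-1,I-2,II-1,II-2,III-1]: 2 consistent

I-1 ∈ {MM NN Vv, MM Nn Vv, Mm NN Vv, Mm Nn Vv}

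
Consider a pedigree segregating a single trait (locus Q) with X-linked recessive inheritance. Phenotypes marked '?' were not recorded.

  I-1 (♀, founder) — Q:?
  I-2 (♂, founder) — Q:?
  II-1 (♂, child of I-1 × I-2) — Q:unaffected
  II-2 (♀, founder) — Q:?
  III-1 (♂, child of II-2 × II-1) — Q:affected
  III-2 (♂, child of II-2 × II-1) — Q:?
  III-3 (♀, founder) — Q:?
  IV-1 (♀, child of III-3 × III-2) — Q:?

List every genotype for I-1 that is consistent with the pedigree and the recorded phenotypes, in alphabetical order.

Q/I-1 ? ·: X^QX^Q|X^QX^q
Q/I-2 ? ·: X^QY|X^qY
Q/II-1 un I-1×I-2: X^QY
Q/II-2 ? ·: X^QX^q|X^qX^q
Q/III-1 aff II-2×II-1: X^qY
Q/III-2 ? II-2×II-1: X^QY|X^qY
Q/III-3 ? ·: X^QX^Q|X^QX^q|X^qX^q
Q/IV-1 ? III-3×III-2: X^QX^Q|X^QX^q|X^qX^q
⇒ Q over [I-1,I-2,II-1,II-2,III-1,III-2,III-3,IV-1]: 48 consistent

I-1 ∈ {X^QX^Q, X^QX^q}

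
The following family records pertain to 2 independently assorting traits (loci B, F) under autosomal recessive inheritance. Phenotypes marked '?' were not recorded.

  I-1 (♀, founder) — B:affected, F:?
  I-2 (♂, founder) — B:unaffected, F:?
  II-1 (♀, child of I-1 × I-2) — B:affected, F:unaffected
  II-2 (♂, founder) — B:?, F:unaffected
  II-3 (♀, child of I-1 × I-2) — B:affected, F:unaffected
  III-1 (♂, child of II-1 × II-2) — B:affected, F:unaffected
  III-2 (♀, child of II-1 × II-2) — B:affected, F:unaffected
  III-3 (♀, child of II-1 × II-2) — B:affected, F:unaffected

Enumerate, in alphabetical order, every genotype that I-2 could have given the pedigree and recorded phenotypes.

I-2 ∈ {Bb FF, Bb Ff, Bb ff}

B/I-1 aff ·: bb
B/I-2 un ·: Bb
B/II-1 aff I-1×I-2: bb
B/II-2 ? ·: Bb|bb
B/II-3 aff I-1×I-2: bb
B/III-1 aff II-1×II-2: bb
B/III-2 aff II-1×II-2: bb
B/III-3 aff II-1×II-2: bb
⇒ B over [I-1,I-2,II-1,II-2,II-3,III-1,III-2,III-3]: 2 consistent
F/I-1 ? ·: FF|Ff|ff
F/I-2 ? ·: FF|Ff|ff
F/II-1 un I-1×I-2: FF|Ff
F/II-2 un ·: FF|Ff
F/II-3 un I-1×I-2: FF|Ff
F/III-1 un II-1×II-2: FF|Ff
F/III-2 un II-1×II-2: FF|Ff
F/III-3 un II-1×II-2: FF|Ff
⇒ F over [I-1,I-2,II-1,II-2,II-3,III-1,III-2,III-3]: 223 consistent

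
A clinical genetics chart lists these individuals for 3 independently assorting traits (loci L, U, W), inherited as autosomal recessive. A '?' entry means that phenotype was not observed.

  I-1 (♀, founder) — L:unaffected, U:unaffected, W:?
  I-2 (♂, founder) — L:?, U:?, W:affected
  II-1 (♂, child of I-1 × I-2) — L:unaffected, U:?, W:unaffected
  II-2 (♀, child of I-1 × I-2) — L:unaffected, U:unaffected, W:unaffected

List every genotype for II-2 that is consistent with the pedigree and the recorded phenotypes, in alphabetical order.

L/I-1 un ·: LL|Ll
L/I-2 ? ·: LL|Ll|ll
L/II-1 un I-1×I-2: LL|Ll
L/II-2 un I-1×I-2: LL|Ll
⇒ L over [I-1,I-2,II-1,II-2]: 15 consistent
U/I-1 un ·: UU|Uu
U/I-2 ? ·: UU|Uu|uu
U/II-1 ? I-1×I-2: UU|Uu|uu
U/II-2 un I-1×I-2: UU|Uu
⇒ U over [I-1,I-2,II-1,II-2]: 18 consistent
W/I-1 ? ·: WW|Ww
W/I-2 aff ·: ww
W/II-1 un I-1×I-2: Ww
W/II-2 un I-1×I-2: Ww
⇒ W over [I-1,I-2,II-1,II-2]: 2 consistent

II-2 ∈ {LL UU Ww, LL Uu Ww, Ll UU Ww, Ll Uu Ww}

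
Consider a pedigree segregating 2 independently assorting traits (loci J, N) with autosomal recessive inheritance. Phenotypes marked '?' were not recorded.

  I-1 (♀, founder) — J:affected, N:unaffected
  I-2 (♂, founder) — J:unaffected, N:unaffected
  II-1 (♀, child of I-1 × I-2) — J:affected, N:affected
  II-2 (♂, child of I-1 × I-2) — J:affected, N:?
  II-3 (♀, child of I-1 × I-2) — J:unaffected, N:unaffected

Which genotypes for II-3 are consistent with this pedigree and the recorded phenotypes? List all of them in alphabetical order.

J/I-1 aff ·: jj
J/I-2 un ·: Jj
J/II-1 aff I-1×I-2: jj
J/II-2 aff I-1×I-2: jj
J/II-3 un I-1×I-2: Jj
⇒ J over [I-1,I-2,II-1,II-2,II-3]: 1 consistent
N/I-1 un ·: Nn
N/I-2 un ·: Nn
N/II-1 aff I-1×I-2: nn
N/II-2 ? I-1×I-2: NN|Nn|nn
N/II-3 un I-1×I-2: NN|Nn
⇒ N over [I-1,I-2,II-1,II-2,II-3]: 6 consistent

II-3 ∈ {Jj NN, Jj Nn}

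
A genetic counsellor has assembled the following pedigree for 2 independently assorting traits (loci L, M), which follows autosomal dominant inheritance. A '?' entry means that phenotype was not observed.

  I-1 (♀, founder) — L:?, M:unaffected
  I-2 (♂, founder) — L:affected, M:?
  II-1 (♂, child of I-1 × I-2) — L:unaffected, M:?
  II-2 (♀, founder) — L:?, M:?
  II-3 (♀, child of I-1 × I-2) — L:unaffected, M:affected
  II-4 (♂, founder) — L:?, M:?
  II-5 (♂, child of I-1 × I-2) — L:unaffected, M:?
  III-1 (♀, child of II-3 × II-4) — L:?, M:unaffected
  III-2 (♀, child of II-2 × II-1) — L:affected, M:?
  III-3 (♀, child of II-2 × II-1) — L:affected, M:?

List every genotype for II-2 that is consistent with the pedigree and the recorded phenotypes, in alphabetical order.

L/I-1 ? ·: ll|Ll
L/I-2 aff ·: Ll
L/II-1 un I-1×I-2: ll
L/II-2 ? ·: Ll|LL
L/II-3 un I-1×I-2: ll
L/II-4 ? ·: ll|Ll|LL
L/II-5 un I-1×I-2: ll
L/III-1 ? II-3×II-4: ll|Ll
L/III-2 aff II-2×II-1: Ll
L/III-3 aff II-2×II-1: Ll
⇒ L over [I-1,I-2,II-1,II-2,II-3,II-4,II-5,III-1,III-2,III-3]: 16 consistent
M/I-1 un ·: mm
M/I-2 ? ·: Mm|MM
M/II-1 ? I-1×I-2: mm|Mm
M/II-2 ? ·: mm|Mm|MM
M/II-3 aff I-1×I-2: Mm
M/II-4 ? ·: mm|Mm
M/II-5 ? I-1×I-2: mm|Mm
M/III-1 un II-3×II-4: mm
M/III-2 ? II-2×II-1: mm|Mm|MM
M/III-3 ? II-2×II-1: mm|Mm|MM
⇒ M over [I-1,I-2,II-1,II-2,II-3,II-4,II-5,III-1,III-2,III-3]: 126 consistent

II-2 ∈ {LL MM, LL Mm, LL mm, Ll MM, Ll Mm, Ll mm}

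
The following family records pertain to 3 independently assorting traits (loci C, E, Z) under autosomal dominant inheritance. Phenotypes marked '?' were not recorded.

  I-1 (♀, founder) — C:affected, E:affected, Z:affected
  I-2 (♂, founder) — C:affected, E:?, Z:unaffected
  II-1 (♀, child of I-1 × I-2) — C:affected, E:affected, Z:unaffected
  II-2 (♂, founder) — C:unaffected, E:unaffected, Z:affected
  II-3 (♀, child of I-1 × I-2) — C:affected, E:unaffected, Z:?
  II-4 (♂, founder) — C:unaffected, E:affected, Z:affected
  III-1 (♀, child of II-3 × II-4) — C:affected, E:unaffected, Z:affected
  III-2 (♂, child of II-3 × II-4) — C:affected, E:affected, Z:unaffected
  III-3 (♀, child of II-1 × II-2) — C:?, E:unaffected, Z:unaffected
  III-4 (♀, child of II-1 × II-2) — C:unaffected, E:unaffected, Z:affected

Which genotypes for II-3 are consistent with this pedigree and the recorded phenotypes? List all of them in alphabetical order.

II-3 ∈ {CC ee Zz, CC ee zz, Cc ee Zz, Cc ee zz}

C/I-1 aff ·: Cc|CC
C/I-2 aff ·: Cc|CC
C/II-1 aff I-1×I-2: Cc
C/II-2 un ·: cc
C/II-3 aff I-1×I-2: Cc|CC
C/II-4 un ·: cc
C/III-1 aff II-3×II-4: Cc
C/III-2 aff II-3×II-4: Cc
C/III-3 ? II-1×II-2: cc|Cc
C/III-4 un II-1×II-2: cc
⇒ C over [I-1,I-2,II-1,II-2,II-3,II-4,III-1,III-2,III-3,III-4]: 12 consistent
E/I-1 aff ·: Ee
E/I-2 ? ·: ee|Ee
E/II-1 aff I-1×I-2: Ee
E/II-2 un ·: ee
E/II-3 un I-1×I-2: ee
E/II-4 aff ·: Ee
E/III-1 un II-3×II-4: ee
E/III-2 aff II-3×II-4: Ee
E/III-3 un II-1×II-2: ee
E/III-4 un II-1×II-2: ee
⇒ E over [I-1,I-2,II-1,II-2,II-3,II-4,III-1,III-2,III-3,III-4]: 2 consistent
Z/I-1 aff ·: Zz
Z/I-2 un ·: zz
Z/II-1 un I-1×I-2: zz
Z/II-2 aff ·: Zz
Z/II-3 ? I-1×I-2: zz|Zz
Z/II-4 aff ·: Zz
Z/III-1 aff II-3×II-4: Zz|ZZ
Z/III-2 un II-3×II-4: zz
Z/III-3 un II-1×II-2: zz
Z/III-4 aff II-1×II-2: Zz
⇒ Z over [I-1,I-2,II-1,II-2,II-3,II-4,III-1,III-2,III-3,III-4]: 3 consistent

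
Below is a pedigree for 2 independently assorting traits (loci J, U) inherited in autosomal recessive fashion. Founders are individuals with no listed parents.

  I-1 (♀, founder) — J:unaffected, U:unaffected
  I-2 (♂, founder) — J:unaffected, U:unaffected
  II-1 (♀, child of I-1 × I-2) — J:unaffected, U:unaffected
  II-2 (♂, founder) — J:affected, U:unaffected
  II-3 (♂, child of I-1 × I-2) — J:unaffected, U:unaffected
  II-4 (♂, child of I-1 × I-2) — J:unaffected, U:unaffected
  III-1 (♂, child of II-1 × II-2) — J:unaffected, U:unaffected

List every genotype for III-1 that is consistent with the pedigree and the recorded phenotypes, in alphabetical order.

III-1 ∈ {Jj UU, Jj Uu}

J/I-1 un ·: JJ|Jj
J/I-2 un ·: JJ|Jj
J/II-1 un I-1×I-2: JJ|Jj
J/II-2 aff ·: jj
J/II-3 un I-1×I-2: JJ|Jj
J/II-4 un I-1×I-2: JJ|Jj
J/III-1 un II-1×II-2: Jj
⇒ J over [I-1,I-2,II-1,II-2,II-3,II-4,III-1]: 25 consistent
U/I-1 un ·: UU|Uu
U/I-2 un ·: UU|Uu
U/II-1 un I-1×I-2: UU|Uu
U/II-2 un ·: UU|Uu
U/II-3 un I-1×I-2: UU|Uu
U/II-4 un I-1×I-2: UU|Uu
U/III-1 un II-1×II-2: UU|Uu
⇒ U over [I-1,I-2,II-1,II-2,II-3,II-4,III-1]: 87 consistent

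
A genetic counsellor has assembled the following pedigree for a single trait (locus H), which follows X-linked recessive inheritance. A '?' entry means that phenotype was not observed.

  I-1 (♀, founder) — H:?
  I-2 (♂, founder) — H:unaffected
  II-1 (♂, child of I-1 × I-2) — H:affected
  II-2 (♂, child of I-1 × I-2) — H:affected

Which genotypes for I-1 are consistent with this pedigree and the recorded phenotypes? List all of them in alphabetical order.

H/I-1 ? ·: X^HX^h|X^hX^h
H/I-2 un ·: X^HY
H/II-1 aff I-1×I-2: X^hY
H/II-2 aff I-1×I-2: X^hY
⇒ H over [I-1,I-2,II-1,II-2]: 2 consistent

I-1 ∈ {X^HX^h, X^hX^h}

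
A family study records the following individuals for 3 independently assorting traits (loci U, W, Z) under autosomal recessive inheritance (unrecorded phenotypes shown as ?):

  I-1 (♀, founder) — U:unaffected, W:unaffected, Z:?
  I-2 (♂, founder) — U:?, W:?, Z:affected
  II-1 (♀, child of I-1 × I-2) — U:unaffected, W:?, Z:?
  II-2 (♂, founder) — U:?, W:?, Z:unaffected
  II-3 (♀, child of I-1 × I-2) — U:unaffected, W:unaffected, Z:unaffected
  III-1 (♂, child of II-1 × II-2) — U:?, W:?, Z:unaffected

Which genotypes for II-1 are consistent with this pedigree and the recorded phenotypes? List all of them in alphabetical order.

U/I-1 un ·: UU|Uu
U/I-2 ? ·: UU|Uu|uu
U/II-1 un I-1×I-2: UU|Uu
U/II-2 ? ·: UU|Uu|uu
U/II-3 un I-1×I-2: UU|Uu
U/III-1 ? II-1×II-2: UU|Uu|uu
⇒ U over [I-1,I-2,II-1,II-2,II-3,III-1]: 84 consistent
W/I-1 un ·: WW|Ww
W/I-2 ? ·: WW|Ww|ww
W/II-1 ? I-1×I-2: WW|Ww|ww
W/II-2 ? ·: WW|Ww|ww
W/II-3 un I-1×I-2: WW|Ww
W/III-1 ? II-1×II-2: WW|Ww|ww
⇒ W over [I-1,I-2,II-1,II-2,II-3,III-1]: 96 consistent
Z/I-1 ? ·: ZZ|Zz
Z/I-2 aff ·: zz
Z/II-1 ? I-1×I-2: Zz|zz
Z/II-2 un ·: ZZ|Zz
Z/II-3 un I-1×I-2: Zz
Z/III-1 un II-1×II-2: ZZ|Zz
⇒ Z over [I-1,I-2,II-1,II-2,II-3,III-1]: 10 consistent

II-1 ∈ {UU WW Zz, UU WW zz, UU Ww Zz, UU Ww zz, UU ww Zz, UU ww zz, Uu WW Zz, Uu WW zz, Uu Ww Zz, Uu Ww zz, Uu ww Zz, Uu ww zz}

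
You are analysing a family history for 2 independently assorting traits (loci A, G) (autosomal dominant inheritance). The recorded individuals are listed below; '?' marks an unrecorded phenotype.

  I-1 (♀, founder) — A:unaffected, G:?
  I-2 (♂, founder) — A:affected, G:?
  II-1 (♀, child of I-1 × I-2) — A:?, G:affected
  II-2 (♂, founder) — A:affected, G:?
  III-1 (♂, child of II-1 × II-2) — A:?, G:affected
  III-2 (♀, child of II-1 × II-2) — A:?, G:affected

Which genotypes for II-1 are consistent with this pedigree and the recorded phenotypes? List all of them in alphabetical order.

A/I-1 un ·: aa
A/I-2 aff ·: Aa|AA
A/II-1 ? I-1×I-2: aa|Aa
A/II-2 aff ·: Aa|AA
A/III-1 ? II-1×II-2: aa|Aa|AA
A/III-2 ? II-1×II-2: aa|Aa|AA
⇒ A over [I-1,I-2,II-1,II-2,III-1,III-2]: 31 consistent
G/I-1 ? ·: gg|Gg|GG
G/I-2 ? ·: gg|Gg|GG
G/II-1 aff I-1×I-2: Gg|GG
G/II-2 ? ·: gg|Gg|GG
G/III-1 aff II-1×II-2: Gg|GG
G/III-2 aff II-1×II-2: Gg|GG
⇒ G over [I-1,I-2,II-1,II-2,III-1,III-2]: 87 consistent

II-1 ∈ {Aa GG, Aa Gg, aa GG, aa Gg}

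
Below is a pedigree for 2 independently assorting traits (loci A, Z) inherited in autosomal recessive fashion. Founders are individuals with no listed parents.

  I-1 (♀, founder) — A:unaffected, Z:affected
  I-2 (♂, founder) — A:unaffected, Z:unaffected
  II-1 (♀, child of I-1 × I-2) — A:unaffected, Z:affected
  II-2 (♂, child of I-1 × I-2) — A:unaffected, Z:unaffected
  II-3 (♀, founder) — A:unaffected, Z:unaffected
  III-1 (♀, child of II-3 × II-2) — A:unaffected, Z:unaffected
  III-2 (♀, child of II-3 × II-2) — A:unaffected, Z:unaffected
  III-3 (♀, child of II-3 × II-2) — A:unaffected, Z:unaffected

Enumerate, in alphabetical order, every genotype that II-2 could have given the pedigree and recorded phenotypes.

II-2 ∈ {AA Zz, Aa Zz}

A/I-1 un ·: AA|Aa
A/I-2 un ·: AA|Aa
A/II-1 un I-1×I-2: AA|Aa
A/II-2 un I-1×I-2: AA|Aa
A/II-3 un ·: AA|Aa
A/III-1 un II-3×II-2: AA|Aa
A/III-2 un II-3×II-2: AA|Aa
A/III-3 un II-3×II-2: AA|Aa
⇒ A over [I-1,I-2,II-1,II-2,II-3,III-1,III-2,III-3]: 159 consistent
Z/I-1 aff ·: zz
Z/I-2 un ·: Zz
Z/II-1 aff I-1×I-2: zz
Z/II-2 un I-1×I-2: Zz
Z/II-3 un ·: ZZ|Zz
Z/III-1 un II-3×II-2: ZZ|Zz
Z/III-2 un II-3×II-2: ZZ|Zz
Z/III-3 un II-3×II-2: ZZ|Zz
⇒ Z over [I-1,I-2,II-1,II-2,II-3,III-1,III-2,III-3]: 16 consistent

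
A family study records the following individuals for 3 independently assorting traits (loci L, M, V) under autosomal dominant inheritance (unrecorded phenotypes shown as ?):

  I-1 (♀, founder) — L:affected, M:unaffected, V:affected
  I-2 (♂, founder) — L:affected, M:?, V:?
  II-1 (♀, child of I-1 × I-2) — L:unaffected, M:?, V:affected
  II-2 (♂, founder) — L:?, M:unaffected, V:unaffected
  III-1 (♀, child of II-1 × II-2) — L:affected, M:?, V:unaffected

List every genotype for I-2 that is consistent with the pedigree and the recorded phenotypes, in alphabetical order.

L/I-1 aff ·: Ll
L/I-2 aff ·: Ll
L/II-1 un I-1×I-2: ll
L/II-2 ? ·: Ll|LL
L/III-1 aff II-1×II-2: Ll
⇒ L over [I-1,I-2,II-1,II-2,III-1]: 2 consistent
M/I-1 un ·: mm
M/I-2 ? ·: mm|Mm|MM
M/II-1 ? I-1×I-2: mm|Mm
M/II-2 un ·: mm
M/III-1 ? II-1×II-2: mm|Mm
⇒ M over [I-1,I-2,II-1,II-2,III-1]: 6 consistent
V/I-1 aff ·: Vv|VV
V/I-2 ? ·: vv|Vv|VV
V/II-1 aff I-1×I-2: Vv
V/II-2 un ·: vv
V/III-1 un II-1×II-2: vv
⇒ V over [I-1,I-2,II-1,II-2,III-1]: 5 consistent

I-2 ∈ {Ll MM VV, Ll MM Vv, Ll MM vv, Ll Mm VV, Ll Mm Vv, Ll Mm vv, Ll mm VV, Ll mm Vv, Ll mm vv}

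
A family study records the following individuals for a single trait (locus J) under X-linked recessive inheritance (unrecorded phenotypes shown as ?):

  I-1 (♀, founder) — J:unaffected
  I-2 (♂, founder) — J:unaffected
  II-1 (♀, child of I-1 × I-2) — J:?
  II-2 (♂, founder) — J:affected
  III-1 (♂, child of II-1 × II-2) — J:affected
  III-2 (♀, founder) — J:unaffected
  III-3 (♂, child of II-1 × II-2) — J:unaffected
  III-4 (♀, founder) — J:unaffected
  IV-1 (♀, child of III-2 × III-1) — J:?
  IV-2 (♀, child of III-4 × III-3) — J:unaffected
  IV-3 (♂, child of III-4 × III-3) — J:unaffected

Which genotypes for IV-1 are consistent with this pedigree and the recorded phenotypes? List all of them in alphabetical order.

IV-1 ∈ {X^JX^j, X^jX^j}

J/I-1 un ·: X^JX^j
J/I-2 un ·: X^JY
J/II-1 ? I-1×I-2: X^JX^j
J/II-2 aff ·: X^jY
J/III-1 aff II-1×II-2: X^jY
J/III-2 un ·: X^JX^J|X^JX^j
J/III-3 un II-1×II-2: X^JY
J/III-4 un ·: X^JX^J|X^JX^j
J/IV-1 ? III-2×III-1: X^JX^j|X^jX^j
J/IV-2 un III-4×III-3: X^JX^J|X^JX^j
J/IV-3 un III-4×III-3: X^JY
⇒ J over [I-1,I-2,II-1,II-2,III-1,III-2,III-3,III-4,IV-1,IV-2,IV-3]: 9 consistent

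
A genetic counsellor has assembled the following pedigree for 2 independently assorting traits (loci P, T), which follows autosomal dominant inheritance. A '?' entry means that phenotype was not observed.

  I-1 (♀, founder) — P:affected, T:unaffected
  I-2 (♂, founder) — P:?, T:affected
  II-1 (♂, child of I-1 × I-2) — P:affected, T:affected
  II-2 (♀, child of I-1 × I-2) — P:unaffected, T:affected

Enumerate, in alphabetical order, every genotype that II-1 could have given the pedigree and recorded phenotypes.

P/I-1 aff ·: Pp
P/I-2 ? ·: pp|Pp
P/II-1 aff I-1×I-2: Pp|PP
P/II-2 un I-1×I-2: pp
⇒ P over [I-1,I-2,II-1,II-2]: 3 consistent
T/I-1 un ·: tt
T/I-2 aff ·: Tt|TT
T/II-1 aff I-1×I-2: Tt
T/II-2 aff I-1×I-2: Tt
⇒ T over [I-1,I-2,II-1,II-2]: 2 consistent

II-1 ∈ {PP Tt, Pp Tt}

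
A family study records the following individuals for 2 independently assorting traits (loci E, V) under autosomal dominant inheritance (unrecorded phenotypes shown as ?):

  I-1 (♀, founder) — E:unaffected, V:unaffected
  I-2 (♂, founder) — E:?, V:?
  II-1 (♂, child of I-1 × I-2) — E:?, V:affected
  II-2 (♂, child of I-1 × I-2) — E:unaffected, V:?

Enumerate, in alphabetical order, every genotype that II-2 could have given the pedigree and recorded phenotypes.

II-2 ∈ {ee Vv, ee vv}

E/I-1 un ·: ee
E/I-2 ? ·: ee|Ee
E/II-1 ? I-1×I-2: ee|Ee
E/II-2 un I-1×I-2: ee
⇒ E over [I-1,I-2,II-1,II-2]: 3 consistent
V/I-1 un ·: vv
V/I-2 ? ·: Vv|VV
V/II-1 aff I-1×I-2: Vv
V/II-2 ? I-1×I-2: vv|Vv
⇒ V over [I-1,I-2,II-1,II-2]: 3 consistent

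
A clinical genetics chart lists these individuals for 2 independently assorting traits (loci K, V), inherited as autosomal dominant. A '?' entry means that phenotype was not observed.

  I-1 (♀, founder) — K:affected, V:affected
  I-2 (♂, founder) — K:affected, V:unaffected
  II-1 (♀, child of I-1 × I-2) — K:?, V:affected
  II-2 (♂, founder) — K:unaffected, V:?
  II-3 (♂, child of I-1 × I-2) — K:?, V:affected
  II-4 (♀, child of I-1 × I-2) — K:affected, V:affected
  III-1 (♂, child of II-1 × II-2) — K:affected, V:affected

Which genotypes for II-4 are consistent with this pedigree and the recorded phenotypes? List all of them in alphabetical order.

II-4 ∈ {KK Vv, Kk Vv}

K/I-1 aff ·: Kk|KK
K/I-2 aff ·: Kk|KK
K/II-1 ? I-1×I-2: Kk|KK
K/II-2 un ·: kk
K/II-3 ? I-1×I-2: kk|Kk|KK
K/II-4 aff I-1×I-2: Kk|KK
K/III-1 aff II-1×II-2: Kk
⇒ K over [I-1,I-2,II-1,II-2,II-3,II-4,III-1]: 29 consistent
V/I-1 aff ·: Vv|VV
V/I-2 un ·: vv
V/II-1 aff I-1×I-2: Vv
V/II-2 ? ·: vv|Vv|VV
V/II-3 aff I-1×I-2: Vv
V/II-4 aff I-1×I-2: Vv
V/III-1 aff II-1×II-2: Vv|VV
⇒ V over [I-1,I-2,II-1,II-2,II-3,II-4,III-1]: 10 consistent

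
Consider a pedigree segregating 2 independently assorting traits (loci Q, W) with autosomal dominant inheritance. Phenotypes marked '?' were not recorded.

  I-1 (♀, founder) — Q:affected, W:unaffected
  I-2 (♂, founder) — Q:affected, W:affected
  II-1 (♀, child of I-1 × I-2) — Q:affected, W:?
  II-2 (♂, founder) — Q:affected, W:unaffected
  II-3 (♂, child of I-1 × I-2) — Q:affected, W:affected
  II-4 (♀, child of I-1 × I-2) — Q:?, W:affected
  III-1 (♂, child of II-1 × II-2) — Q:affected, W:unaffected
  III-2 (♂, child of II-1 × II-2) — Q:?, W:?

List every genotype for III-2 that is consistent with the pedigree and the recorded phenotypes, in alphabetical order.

Q/I-1 aff ·: Qq|QQ
Q/I-2 aff ·: Qq|QQ
Q/II-1 aff I-1×I-2: Qq|QQ
Q/II-2 aff ·: Qq|QQ
Q/II-3 aff I-1×I-2: Qq|QQ
Q/II-4 ? I-1×I-2: qq|Qq|QQ
Q/III-1 aff II-1×II-2: Qq|QQ
Q/III-2 ? II-1×II-2: qq|Qq|QQ
⇒ Q over [I-1,I-2,II-1,II-2,II-3,II-4,III-1,III-2]: 215 consistent
W/I-1 un ·: ww
W/I-2 aff ·: Ww|WW
W/II-1 ? I-1×I-2: ww|Ww
W/II-2 un ·: ww
W/II-3 aff I-1×I-2: Ww
W/II-4 aff I-1×I-2: Ww
W/III-1 un II-1×II-2: ww
W/III-2 ? II-1×II-2: ww|Ww
⇒ W over [I-1,I-2,II-1,II-2,II-3,II-4,III-1,III-2]: 5 consistent

III-2 ∈ {QQ Ww, QQ ww, Qq Ww, Qq ww, qq Ww, qq ww}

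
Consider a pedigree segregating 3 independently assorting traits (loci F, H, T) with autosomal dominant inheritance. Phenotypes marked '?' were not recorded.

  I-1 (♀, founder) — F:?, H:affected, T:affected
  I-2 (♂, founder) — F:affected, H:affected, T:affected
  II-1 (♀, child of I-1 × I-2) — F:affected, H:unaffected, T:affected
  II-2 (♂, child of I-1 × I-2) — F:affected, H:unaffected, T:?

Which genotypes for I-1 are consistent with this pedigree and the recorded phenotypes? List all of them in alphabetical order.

I-1 ∈ {FF Hh TT, FF Hh Tt, Ff Hh TT, Ff Hh Tt, ff Hh TT, ff Hh Tt}

F/I-1 ? ·: ff|Ff|FF
F/I-2 aff ·: Ff|FF
F/II-1 aff I-1×I-2: Ff|FF
F/II-2 aff I-1×I-2: Ff|FF
⇒ F over [I-1,I-2,II-1,II-2]: 15 consistent
H/I-1 aff ·: Hh
H/I-2 aff ·: Hh
H/II-1 un I-1×I-2: hh
H/II-2 un I-1×I-2: hh
⇒ H over [I-1,I-2,II-1,II-2]: 1 consistent
T/I-1 aff ·: Tt|TT
T/I-2 aff ·: Tt|TT
T/II-1 aff I-1×I-2: Tt|TT
T/II-2 ? I-1×I-2: tt|Tt|TT
⇒ T over [I-1,I-2,II-1,II-2]: 15 consistent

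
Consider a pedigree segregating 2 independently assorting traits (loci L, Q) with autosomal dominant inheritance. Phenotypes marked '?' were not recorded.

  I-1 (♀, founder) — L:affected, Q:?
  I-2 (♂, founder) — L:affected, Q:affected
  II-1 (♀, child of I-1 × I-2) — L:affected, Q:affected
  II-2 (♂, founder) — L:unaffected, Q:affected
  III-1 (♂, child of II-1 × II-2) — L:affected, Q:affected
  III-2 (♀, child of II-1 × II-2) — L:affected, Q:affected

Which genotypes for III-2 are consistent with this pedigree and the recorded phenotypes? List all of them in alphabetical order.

III-2 ∈ {Ll QQ, Ll Qq}

L/I-1 aff ·: Ll|LL
L/I-2 aff ·: Ll|LL
L/II-1 aff I-1×I-2: Ll|LL
L/II-2 un ·: ll
L/III-1 aff II-1×II-2: Ll
L/III-2 aff II-1×II-2: Ll
⇒ L over [I-1,I-2,II-1,II-2,III-1,III-2]: 7 consistent
Q/I-1 ? ·: qq|Qq|QQ
Q/I-2 aff ·: Qq|QQ
Q/II-1 aff I-1×I-2: Qq|QQ
Q/II-2 aff ·: Qq|QQ
Q/III-1 aff II-1×II-2: Qq|QQ
Q/III-2 aff II-1×II-2: Qq|QQ
⇒ Q over [I-1,I-2,II-1,II-2,III-1,III-2]: 60 consistent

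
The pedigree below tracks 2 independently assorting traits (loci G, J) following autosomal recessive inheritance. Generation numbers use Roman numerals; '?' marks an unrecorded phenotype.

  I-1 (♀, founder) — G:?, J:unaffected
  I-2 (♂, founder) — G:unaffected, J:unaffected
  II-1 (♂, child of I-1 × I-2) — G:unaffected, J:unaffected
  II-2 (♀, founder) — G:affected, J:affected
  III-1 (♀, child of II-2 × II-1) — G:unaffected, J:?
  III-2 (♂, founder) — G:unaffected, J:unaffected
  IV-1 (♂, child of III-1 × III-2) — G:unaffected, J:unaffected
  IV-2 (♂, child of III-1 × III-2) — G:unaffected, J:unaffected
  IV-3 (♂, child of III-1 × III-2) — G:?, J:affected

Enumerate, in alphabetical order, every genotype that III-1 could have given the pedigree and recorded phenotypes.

G/I-1 ? ·: GG|Gg|gg
G/I-2 un ·: GG|Gg
G/II-1 un I-1×I-2: GG|Gg
G/II-2 aff ·: gg
G/III-1 un II-2×II-1: Gg
G/III-2 un ·: GG|Gg
G/IV-1 un III-1×III-2: GG|Gg
G/IV-2 un III-1×III-2: GG|Gg
G/IV-3 ? III-1×III-2: GG|Gg|gg
⇒ G over [I-1,I-2,II-1,II-2,III-1,III-2,IV-1,IV-2,IV-3]: 180 consistent
J/I-1 un ·: JJ|Jj
J/I-2 un ·: JJ|Jj
J/II-1 un I-1×I-2: JJ|Jj
J/II-2 aff ·: jj
J/III-1 ? II-2×II-1: Jj|jj
J/III-2 un ·: Jj
J/IV-1 un III-1×III-2: JJ|Jj
J/IV-2 un III-1×III-2: JJ|Jj
J/IV-3 aff III-1×III-2: jj
⇒ J over [I-1,I-2,II-1,II-2,III-1,III-2,IV-1,IV-2,IV-3]: 31 consistent

III-1 ∈ {Gg Jj, Gg jj}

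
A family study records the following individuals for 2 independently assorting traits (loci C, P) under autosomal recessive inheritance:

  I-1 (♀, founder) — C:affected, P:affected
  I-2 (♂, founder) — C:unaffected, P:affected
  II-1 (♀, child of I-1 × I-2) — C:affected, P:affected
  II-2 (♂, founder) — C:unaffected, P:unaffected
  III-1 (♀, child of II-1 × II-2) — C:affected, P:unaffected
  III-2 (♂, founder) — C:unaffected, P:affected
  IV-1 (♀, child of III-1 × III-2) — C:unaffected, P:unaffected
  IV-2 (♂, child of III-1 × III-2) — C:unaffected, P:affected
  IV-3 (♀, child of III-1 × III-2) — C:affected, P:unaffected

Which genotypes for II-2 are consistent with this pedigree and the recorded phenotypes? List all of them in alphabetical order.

II-2 ∈ {Cc PP, Cc Pp}

C/I-1 aff ·: cc
C/I-2 un ·: Cc
C/II-1 aff I-1×I-2: cc
C/II-2 un ·: Cc
C/III-1 aff II-1×II-2: cc
C/III-2 un ·: Cc
C/IV-1 un III-1×III-2: Cc
C/IV-2 un III-1×III-2: Cc
C/IV-3 aff III-1×III-2: cc
⇒ C over [I-1,I-2,II-1,II-2,III-1,III-2,IV-1,IV-2,IV-3]: 1 consistent
P/I-1 aff ·: pp
P/I-2 aff ·: pp
P/II-1 aff I-1×I-2: pp
P/II-2 un ·: PP|Pp
P/III-1 un II-1×II-2: Pp
P/III-2 aff ·: pp
P/IV-1 un III-1×III-2: Pp
P/IV-2 aff III-1×III-2: pp
P/IV-3 un III-1×III-2: Pp
⇒ P over [I-1,I-2,II-1,II-2,III-1,III-2,IV-1,IV-2,IV-3]: 2 consistent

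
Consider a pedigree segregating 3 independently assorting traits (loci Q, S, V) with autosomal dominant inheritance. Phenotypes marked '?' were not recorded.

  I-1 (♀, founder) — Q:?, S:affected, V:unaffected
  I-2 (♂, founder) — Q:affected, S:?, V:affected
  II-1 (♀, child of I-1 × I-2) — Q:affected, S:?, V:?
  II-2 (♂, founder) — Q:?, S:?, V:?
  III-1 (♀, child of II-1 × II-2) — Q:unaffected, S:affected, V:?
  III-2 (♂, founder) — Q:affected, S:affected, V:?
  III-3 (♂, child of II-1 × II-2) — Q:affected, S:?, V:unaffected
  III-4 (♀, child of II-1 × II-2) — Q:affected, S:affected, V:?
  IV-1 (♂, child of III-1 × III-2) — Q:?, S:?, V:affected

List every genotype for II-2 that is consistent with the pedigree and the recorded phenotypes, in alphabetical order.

II-2 ∈ {Qq SS Vv, Qq SS vv, Qq Ss Vv, Qq Ss vv, Qq ss Vv, Qq ss vv, qq SS Vv, qq SS vv, qq Ss Vv, qq Ss vv, qq ss Vv, qq ss vv}

Q/I-1 ? ·: qq|Qq|QQ
Q/I-2 aff ·: Qq|QQ
Q/II-1 aff I-1×I-2: Qq
Q/II-2 ? ·: qq|Qq
Q/III-1 un II-1×II-2: qq
Q/III-2 aff ·: Qq|QQ
Q/III-3 aff II-1×II-2: Qq|QQ
Q/III-4 aff II-1×II-2: Qq|QQ
Q/IV-1 ? III-1×III-2: qq|Qq
⇒ Q over [I-1,I-2,II-1,II-2,III-1,III-2,III-3,III-4,IV-1]: 75 consistent
S/I-1 aff ·: Ss|SS
S/I-2 ? ·: ss|Ss|SS
S/II-1 ? I-1×I-2: ss|Ss|SS
S/II-2 ? ·: ss|Ss|SS
S/III-1 aff II-1×II-2: Ss|SS
S/III-2 aff ·: Ss|SS
S/III-3 ? II-1×II-2: ss|Ss|SS
S/III-4 aff II-1×II-2: Ss|SS
S/IV-1 ? III-1×III-2: ss|Ss|SS
⇒ S over [I-1,I-2,II-1,II-2,III-1,III-2,III-3,III-4,IV-1]: 640 consistent
V/I-1 un ·: vv
V/I-2 aff ·: Vv|VV
V/II-1 ? I-1×I-2: vv|Vv
V/II-2 ? ·: vv|Vv
V/III-1 ? II-1×II-2: vv|Vv|VV
V/III-2 ? ·: vv|Vv|VV
V/III-3 un II-1×II-2: vv
V/III-4 ? II-1×II-2: vv|Vv|VV
V/IV-1 aff III-1×III-2: Vv|VV
⇒ V over [I-1,I-2,II-1,II-2,III-1,III-2,III-3,III-4,IV-1]: 110 consistent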